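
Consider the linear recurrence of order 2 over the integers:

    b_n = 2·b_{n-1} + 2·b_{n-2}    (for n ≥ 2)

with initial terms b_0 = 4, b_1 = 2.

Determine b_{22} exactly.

b_2 = 2·2 + 2·4 = 12
b_3 = 2·12 + 2·2 = 28
b_4 = 2·28 + 2·12 = 80
b_5 = 2·80 + 2·28 = 216
b_6 = 2·216 + 2·80 = 592
b_7 = 2·592 + 2·216 = 1616
b_8 = 2·1616 + 2·592 = 4416
b_9 = 2·4416 + 2·1616 = 12064
b_10 = 2·12064 + 2·4416 = 32960
b_11 = 2·32960 + 2·12064 = 90048
b_12 = 2·90048 + 2·32960 = 246016
b_13 = 2·246016 + 2·90048 = 672128
b_14 = 2·672128 + 2·246016 = 1836288
b_15 = 2·1836288 + 2·672128 = 5016832
b_16 = 2·5016832 + 2·1836288 = 13706240
b_17 = 2·13706240 + 2·5016832 = 37446144
b_18 = 2·37446144 + 2·13706240 = 102304768
b_19 = 2·102304768 + 2·37446144 = 279501824
b_20 = 2·279501824 + 2·102304768 = 763613184
b_21 = 2·763613184 + 2·279501824 = 2086230016
b_22 = 2·2086230016 + 2·763613184 = 5699686400

5699686400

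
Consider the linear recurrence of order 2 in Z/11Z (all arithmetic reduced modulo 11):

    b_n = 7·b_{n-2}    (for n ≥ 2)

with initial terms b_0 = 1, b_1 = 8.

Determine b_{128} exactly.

b_2 = 0·8 + 7·1 = 7
b_3 = 0·7 + 7·8 = 1
b_4 = 0·1 + 7·7 = 5
b_5 = 0·5 + 7·1 = 7
b_6 = 0·7 + 7·5 = 2
b_7 = 0·2 + 7·7 = 5
b_8 = 0·5 + 7·2 = 3
b_9 = 0·3 + 7·5 = 2
b_10 = 0·2 + 7·3 = 10
b_11 = 0·10 + 7·2 = 3
b_12 = 0·3 + 7·10 = 4
b_13 = 0·4 + 7·3 = 10
b_14 = 0·10 + 7·4 = 6
b_15 = 0·6 + 7·10 = 4
b_16 = 0·4 + 7·6 = 9
b_17 = 0·9 + 7·4 = 6
b_18 = 0·6 + 7·9 = 8
b_19 = 0·8 + 7·6 = 9
b_20 = 0·9 + 7·8 = 1
b_21 = 0·1 + 7·9 = 8
(b_20, b_21) = (1, 8) = (b_0, b_1), so the sequence has period 20.
128 ≡ 8 (mod 20), hence b_128 = b_8 = 3.

3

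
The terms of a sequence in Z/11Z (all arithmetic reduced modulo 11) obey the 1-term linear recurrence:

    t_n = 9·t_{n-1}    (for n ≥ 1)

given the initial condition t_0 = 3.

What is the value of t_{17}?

t_1 = 9·3 = 5
t_2 = 9·5 = 1
t_3 = 9·1 = 9
t_4 = 9·9 = 4
t_5 = 9·4 = 3
(t_5) = (3) = (t_0), so the sequence has period 5.
17 ≡ 2 (mod 5), hence t_17 = t_2 = 1.

1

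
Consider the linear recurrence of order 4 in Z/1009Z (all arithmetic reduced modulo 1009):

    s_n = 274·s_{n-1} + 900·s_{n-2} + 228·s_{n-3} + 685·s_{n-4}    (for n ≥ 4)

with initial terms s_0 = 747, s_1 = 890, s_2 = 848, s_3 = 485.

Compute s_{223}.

55

s_4 = 274·485 + 900·848 + 228·890 + 685·747 = 341
s_5 = 274·341 + 900·485 + 228·848 + 685·890 = 39
s_6 = 274·39 + 900·341 + 228·485 + 685·848 = 46
s_7 = 274·46 + 900·39 + 228·341 + 685·485 = 600
s_8 = 274·600 + 900·46 + 228·39 + 685·341 = 281
s_9 = 274·281 + 900·600 + 228·46 + 685·39 = 365
Continuing the recurrence:
  s_10 = 576;  s_11 = 824;  s_12 = 791;  s_13 = 744;  s_14 = 832;  s_15 = 713
  s_16 = 869;  s_17 = 57;  s_18 = 558;  s_19 = 791;  s_20 = 360;  s_21 = 97
  s_22 = 11;  s_23 = 866;  s_24 = 301;  s_25 = 529;  s_26 = 294;  s_27 = 631
  s_28 = 478;  s_29 = 207;  s_30 = 760;  s_31 = 416;  s_32 = 152;  s_33 = 607
  s_34 = 376;  s_35 = 300;  s_36 = 203;  s_37 = 774;  s_38 = 310;  s_39 = 108
  s_40 = 557;  s_41 = 101;  s_42 = 117;  s_43 = 45;  s_44 = 550;  s_45 = 505
  s_46 = 322;  s_47 = 725;  s_48 = 601;  s_49 = 490;  s_50 = 571;  s_51 = 127
  s_52 = 545;  s_53 = 970;  s_54 = 886;  s_55 = 184;  s_56 = 440;  s_57 = 340
  s_58 = 879;  s_59 = 312;  s_60 = 312;  s_61 = 472;  s_62 = 722;  s_63 = 393
  s_64 = 197;  s_65 = 631;  s_66 = 34;  s_67 = 390;  s_68 = 565;  s_69 = 364
  s_70 = 20;  s_71 = 552;  s_72 = 568;  s_73 = 250;  s_74 = 848;  s_75 = 372
  s_76 = 517;  s_77 = 555;  s_78 = 627;  s_79 = 688;  s_80 = 499;  s_81 = 654
  s_82 = 828;  s_83 = 32;  s_84 = 798;  s_85 = 342;  s_86 = 18;  s_87 = 997
  s_88 = 839;  s_89 = 383;  s_90 = 887;  s_91 = 943;  s_92 = 394;  s_93 = 575
  s_94 = 851;  s_95 = 204;  s_96 = 887;  s_97 = 496;  s_98 = 710;  s_99 = 150
  s_100 = 291;  s_101 = 993;  s_102 = 127;  s_103 = 813;  s_104 = 1006;  s_105 = 196
  s_106 = 483;  s_107 = 250;  s_108 = 973;  s_109 = 425;  s_110 = 702;  s_111 = 311
  s_112 = 216;  s_113 = 218;  s_114 = 728;  s_115 = 87;  s_116 = 890;  s_117 = 795
  s_118 = 639;  s_119 = 823;  s_120 = 319;  s_121 = 837;  s_122 = 618;  s_123 = 214
  s_124 = 52;  s_125 = 889;  s_126 = 713;  s_127 = 621;  s_128 = 806;  s_129 = 440
  s_130 = 795;  s_131 = 75;  s_132 = 96;  s_133 = 325;  s_134 = 555;  s_135 = 216
  s_136 = 316;  s_137 = 533;  s_138 = 197;  s_139 = 972;  s_140 = 646;  s_141 = 793
  s_142 = 947;  s_143 = 356;  s_144 = 127;  s_145 = 383;  s_146 = 645;  s_147 = 163
  s_148 = 353;  s_149 = 14;  s_150 = 388;  s_151 = 279;  s_152 = 667;  s_153 = 169
  s_154 = 295;  s_155 = 991;  s_156 = 254;  s_157 = 315;  s_158 = 309;  s_159 = 58
  s_160 = 996;  s_161 = 886;  s_162 = 894;  s_163 = 501;  s_164 = 861;  s_165 = 200
  s_166 = 440;  s_167 = 565;  s_168 = 620;  s_169 = 537;  s_170 = 233;  s_171 = 942
  s_172 = 899;  s_173 = 586;  s_174 = 57;  s_175 = 840;  s_176 = 694;  s_177 = 430
  s_178 = 309;  s_179 = 552;  s_180 = 841;  s_181 = 498;  s_182 = 902;  s_183 = 939
  s_184 = 28;  s_185 = 75;  s_186 = 891;  s_187 = 665;  s_188 = 291;  s_189 = 441
  s_190 = 483;  s_191 = 746;  s_192 = 617;  s_193 = 498;  s_194 = 57;  s_195 = 559
  s_196 = 49;  s_197 = 894;  s_198 = 494;  s_199 = 145;  s_200 = 292;  s_201 = 187
  s_202 = 377;  s_203 = 602;  s_204 = 244;  s_205 = 372;  s_206 = 639;  s_207 = 167
  s_208 = 29;  s_209 = 781;  s_210 = 504;  s_211 = 426;  s_212 = 408;  s_213 = 883
  s_214 = 132;  s_215 = 866;  s_216 = 427;  s_217 = 696;  s_218 = 177;  s_219 = 287
  s_220 = 983;  s_221 = 443
s_222 = 274·443 + 900·983 + 228·287 + 685·177 = 125
s_223 = 274·125 + 900·443 + 228·983 + 685·287 = 55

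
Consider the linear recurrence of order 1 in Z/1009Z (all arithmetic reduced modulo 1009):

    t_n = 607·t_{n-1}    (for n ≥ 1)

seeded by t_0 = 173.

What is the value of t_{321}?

t_1 = 607·173 = 75
t_2 = 607·75 = 120
t_3 = 607·120 = 192
t_4 = 607·192 = 509
t_5 = 607·509 = 209
t_6 = 607·209 = 738
Continuing the recurrence:
  t_7 = 979;  t_8 = 961;  t_9 = 125;  t_10 = 200;  t_11 = 320;  t_12 = 512
  t_13 = 12;  t_14 = 221;  t_15 = 959;  t_16 = 929;  t_17 = 881;  t_18 = 1006
  t_19 = 197;  t_20 = 517;  t_21 = 20;  t_22 = 32;  t_23 = 253;  t_24 = 203
  t_25 = 123;  t_26 = 1004;  t_27 = 1001;  t_28 = 189;  t_29 = 706;  t_30 = 726
  t_31 = 758;  t_32 = 2;  t_33 = 205;  t_34 = 328;  t_35 = 323;  t_36 = 315
  t_37 = 504;  t_38 = 201;  t_39 = 927;  t_40 = 676;  t_41 = 678;  t_42 = 883
  t_43 = 202;  t_44 = 525;  t_45 = 840;  t_46 = 335;  t_47 = 536;  t_48 = 454
  t_49 = 121;  t_50 = 799;  t_51 = 673;  t_52 = 875;  t_53 = 391;  t_54 = 222
  t_55 = 557;  t_56 = 84;  t_57 = 538;  t_58 = 659;  t_59 = 449;  t_60 = 113
  t_61 = 988;  t_62 = 370;  t_63 = 592;  t_64 = 140;  t_65 = 224;  t_66 = 762
  t_67 = 412;  t_68 = 861;  t_69 = 974;  t_70 = 953;  t_71 = 314;  t_72 = 906
  t_73 = 37;  t_74 = 261;  t_75 = 14;  t_76 = 426;  t_77 = 278;  t_78 = 243
  t_79 = 187;  t_80 = 501;  t_81 = 398;  t_82 = 435;  t_83 = 696;  t_84 = 710
  t_85 = 127;  t_86 = 405;  t_87 = 648;  t_88 = 835;  t_89 = 327;  t_90 = 725
  t_91 = 151;  t_92 = 847;  t_93 = 548;  t_94 = 675;  t_95 = 71;  t_96 = 719
  t_97 = 545;  t_98 = 872;  t_99 = 588;  t_100 = 739;  t_101 = 577;  t_102 = 116
  t_103 = 791;  t_104 = 862;  t_105 = 572;  t_106 = 108;  t_107 = 980;  t_108 = 559
  t_109 = 289;  t_110 = 866;  t_111 = 982;  t_112 = 764;  t_113 = 617;  t_114 = 180
  t_115 = 288;  t_116 = 259;  t_117 = 818;  t_118 = 98;  t_119 = 964;  t_120 = 937
  t_121 = 692;  t_122 = 300;  t_123 = 480;  t_124 = 768;  t_125 = 18;  t_126 = 836
  t_127 = 934;  t_128 = 889;  t_129 = 817;  t_130 = 500;  t_131 = 800;  t_132 = 271
  t_133 = 30;  t_134 = 48;  t_135 = 884;  t_136 = 809;  t_137 = 689;  t_138 = 497
  t_139 = 997;  t_140 = 788;  t_141 = 50;  t_142 = 80;  t_143 = 128;  t_144 = 3
  t_145 = 812;  t_146 = 492;  t_147 = 989;  t_148 = 977;  t_149 = 756;  t_150 = 806
  t_151 = 886;  t_152 = 5;  t_153 = 8;  t_154 = 820;  t_155 = 303;  t_156 = 283
  t_157 = 251;  t_158 = 1007;  t_159 = 804;  t_160 = 681;  t_161 = 686;  t_162 = 694
  t_163 = 505;  t_164 = 808;  t_165 = 82;  t_166 = 333;  t_167 = 331;  t_168 = 126
  t_169 = 807;  t_170 = 484;  t_171 = 169;  t_172 = 674;  t_173 = 473;  t_174 = 555
  t_175 = 888;  t_176 = 210;  t_177 = 336;  t_178 = 134;  t_179 = 618;  t_180 = 787
  t_181 = 452;  t_182 = 925;  t_183 = 471;  t_184 = 350;  t_185 = 560;  t_186 = 896
  t_187 = 21;  t_188 = 639;  t_189 = 417;  t_190 = 869;  t_191 = 785;  t_192 = 247
  t_193 = 597;  t_194 = 148;  t_195 = 35;  t_196 = 56;  t_197 = 695;  t_198 = 103
  t_199 = 972;  t_200 = 748;  t_201 = 995;  t_202 = 583;  t_203 = 731;  t_204 = 766
  t_205 = 822;  t_206 = 508;  t_207 = 611;  t_208 = 574;  t_209 = 313;  t_210 = 299
  t_211 = 882;  t_212 = 604;  t_213 = 361;  t_214 = 174;  t_215 = 682;  t_216 = 284
  t_217 = 858;  t_218 = 162;  t_219 = 461;  t_220 = 334;  t_221 = 938;  t_222 = 290
  t_223 = 464;  t_224 = 137;  t_225 = 421;  t_226 = 270;  t_227 = 432;  t_228 = 893
  t_229 = 218;  t_230 = 147;  t_231 = 437;  t_232 = 901;  t_233 = 29;  t_234 = 450
  t_235 = 720;  t_236 = 143;  t_237 = 27;  t_238 = 245;  t_239 = 392;  t_240 = 829
  t_241 = 721;  t_242 = 750;  t_243 = 191;  t_244 = 911;  t_245 = 45;  t_246 = 72
  t_247 = 317;  t_248 = 709;  t_249 = 529;  t_250 = 241;  t_251 = 991;  t_252 = 173
  t_253 = 75;  t_254 = 120;  t_255 = 192;  t_256 = 509;  t_257 = 209;  t_258 = 738
  t_259 = 979;  t_260 = 961;  t_261 = 125;  t_262 = 200;  t_263 = 320;  t_264 = 512
  t_265 = 12;  t_266 = 221;  t_267 = 959;  t_268 = 929;  t_269 = 881;  t_270 = 1006
  t_271 = 197;  t_272 = 517;  t_273 = 20;  t_274 = 32;  t_275 = 253;  t_276 = 203
  t_277 = 123;  t_278 = 1004;  t_279 = 1001;  t_280 = 189;  t_281 = 706;  t_282 = 726
  t_283 = 758;  t_284 = 2;  t_285 = 205;  t_286 = 328;  t_287 = 323;  t_288 = 315
  t_289 = 504;  t_290 = 201;  t_291 = 927;  t_292 = 676;  t_293 = 678;  t_294 = 883
  t_295 = 202;  t_296 = 525;  t_297 = 840;  t_298 = 335;  t_299 = 536;  t_300 = 454
  t_301 = 121;  t_302 = 799;  t_303 = 673;  t_304 = 875;  t_305 = 391;  t_306 = 222
  t_307 = 557;  t_308 = 84;  t_309 = 538;  t_310 = 659;  t_311 = 449;  t_312 = 113
  t_313 = 988;  t_314 = 370;  t_315 = 592;  t_316 = 140;  t_317 = 224;  t_318 = 762
  t_319 = 412
t_320 = 607·412 = 861
t_321 = 607·861 = 974

974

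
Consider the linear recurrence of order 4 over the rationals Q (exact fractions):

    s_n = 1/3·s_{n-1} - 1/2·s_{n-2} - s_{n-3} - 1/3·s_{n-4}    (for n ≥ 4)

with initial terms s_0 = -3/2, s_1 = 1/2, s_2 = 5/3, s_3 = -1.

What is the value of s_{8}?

s_4 = 1/3·-1 + -1/2·5/3 + -1·1/2 + -1/3·-3/2 = -7/6
s_5 = 1/3·-7/6 + -1/2·-1 + -1·5/3 + -1/3·1/2 = -31/18
s_6 = 1/3·-31/18 + -1/2·-7/6 + -1·-1 + -1/3·5/3 = 49/108
s_7 = 1/3·49/108 + -1/2·-31/18 + -1·-7/6 + -1/3·-1 = 407/162
s_8 = 1/3·407/162 + -1/2·49/108 + -1·-31/18 + -1/3·-7/6 = 5291/1944

5291/1944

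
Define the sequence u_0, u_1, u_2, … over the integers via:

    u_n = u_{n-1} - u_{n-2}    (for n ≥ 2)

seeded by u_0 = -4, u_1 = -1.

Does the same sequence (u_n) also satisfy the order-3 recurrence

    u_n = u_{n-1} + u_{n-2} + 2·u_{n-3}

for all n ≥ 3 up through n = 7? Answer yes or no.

Terms u_0..u_7: -4, -1, 3, 4, 1, -3, -4, -1
n=3: candidate gives -6, actual u_3 = 4 ✗

no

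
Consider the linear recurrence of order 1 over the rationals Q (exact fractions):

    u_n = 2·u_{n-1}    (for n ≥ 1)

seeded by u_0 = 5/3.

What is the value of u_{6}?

u_1 = 2·5/3 = 10/3
u_2 = 2·10/3 = 20/3
u_3 = 2·20/3 = 40/3
u_4 = 2·40/3 = 80/3
u_5 = 2·80/3 = 160/3
u_6 = 2·160/3 = 320/3

320/3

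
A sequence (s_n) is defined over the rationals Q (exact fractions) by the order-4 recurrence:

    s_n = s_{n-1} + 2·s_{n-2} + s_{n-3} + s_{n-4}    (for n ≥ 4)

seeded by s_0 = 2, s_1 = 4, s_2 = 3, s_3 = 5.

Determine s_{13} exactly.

19208

s_4 = 1·5 + 2·3 + 1·4 + 1·2 = 17
s_5 = 1·17 + 2·5 + 1·3 + 1·4 = 34
s_6 = 1·34 + 2·17 + 1·5 + 1·3 = 76
s_7 = 1·76 + 2·34 + 1·17 + 1·5 = 166
s_8 = 1·166 + 2·76 + 1·34 + 1·17 = 369
s_9 = 1·369 + 2·166 + 1·76 + 1·34 = 811
s_10 = 1·811 + 2·369 + 1·166 + 1·76 = 1791
s_11 = 1·1791 + 2·811 + 1·369 + 1·166 = 3948
s_12 = 1·3948 + 2·1791 + 1·811 + 1·369 = 8710
s_13 = 1·8710 + 2·3948 + 1·1791 + 1·811 = 19208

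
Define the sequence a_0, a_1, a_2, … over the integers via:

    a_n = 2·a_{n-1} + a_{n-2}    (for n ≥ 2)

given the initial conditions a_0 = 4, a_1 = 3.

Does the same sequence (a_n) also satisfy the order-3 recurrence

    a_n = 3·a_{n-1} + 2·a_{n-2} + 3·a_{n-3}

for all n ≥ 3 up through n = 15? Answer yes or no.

no

Terms a_0..a_15: 4, 3, 10, 23, 56, 135, 326, 787, 1900, 4587, 11074, 26735, 64544, 155823, 376190, 908203
n=3: candidate gives 48, actual a_3 = 23 ✗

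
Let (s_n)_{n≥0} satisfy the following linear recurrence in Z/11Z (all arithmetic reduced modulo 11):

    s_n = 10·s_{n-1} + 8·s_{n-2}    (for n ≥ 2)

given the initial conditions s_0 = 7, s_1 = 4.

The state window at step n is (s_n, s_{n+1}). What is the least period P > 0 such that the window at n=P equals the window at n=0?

55

n=0: window = (7, 4)
n=1: window = (4, 8)
n=2: window = (8, 2)
n=3: window = (2, 7)
n=4: window = (7, 9)
n=5: window = (9, 3)
n=6: window = (3, 3)
n=7: window = (3, 10)
n=8: window = (10, 3)
n=9: window = (3, 0)
n=10: window = (0, 2)
n=11: window = (2, 9)
n=12: window = (9, 7)
n=13: window = (7, 10)
n=14: window = (10, 2)
n=15: window = (2, 1)
n=16: window = (1, 4)
n=17: window = (4, 4)
n=18: window = (4, 6)
n=19: window = (6, 4)
n=20: window = (4, 0)
n=21: window = (0, 10)
n=22: window = (10, 1)
n=23: window = (1, 2)
n=24: window = (2, 6)
n=25: window = (6, 10)
n=26: window = (10, 5)
n=27: window = (5, 9)
n=28: window = (9, 9)
n=29: window = (9, 8)
n=30: window = (8, 9)
n=31: window = (9, 0)
n=32: window = (0, 6)
n=33: window = (6, 5)
n=34: window = (5, 10)
n=35: window = (10, 8)
n=36: window = (8, 6)
n=37: window = (6, 3)
n=38: window = (3, 1)
n=39: window = (1, 1)
n=40: window = (1, 7)
…
n=53: window = (5, 0)
n=54: window = (0, 7)
n=55: window = (7, 4)
window at n=55 equals window at n=0 → period = 55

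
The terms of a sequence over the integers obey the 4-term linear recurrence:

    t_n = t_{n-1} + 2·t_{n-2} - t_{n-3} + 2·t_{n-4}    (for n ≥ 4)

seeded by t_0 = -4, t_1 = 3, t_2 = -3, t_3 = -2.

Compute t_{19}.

-361130

t_4 = 1·-2 + 2·-3 + -1·3 + 2·-4 = -19
t_5 = 1·-19 + 2·-2 + -1·-3 + 2·3 = -14
t_6 = 1·-14 + 2·-19 + -1·-2 + 2·-3 = -56
t_7 = 1·-56 + 2·-14 + -1·-19 + 2·-2 = -69
t_8 = 1·-69 + 2·-56 + -1·-14 + 2·-19 = -205
t_9 = 1·-205 + 2·-69 + -1·-56 + 2·-14 = -315
t_10 = 1·-315 + 2·-205 + -1·-69 + 2·-56 = -768
t_11 = 1·-768 + 2·-315 + -1·-205 + 2·-69 = -1331
t_12 = 1·-1331 + 2·-768 + -1·-315 + 2·-205 = -2962
t_13 = 1·-2962 + 2·-1331 + -1·-768 + 2·-315 = -5486
t_14 = 1·-5486 + 2·-2962 + -1·-1331 + 2·-768 = -11615
t_15 = 1·-11615 + 2·-5486 + -1·-2962 + 2·-1331 = -22287
t_16 = 1·-22287 + 2·-11615 + -1·-5486 + 2·-2962 = -45955
t_17 = 1·-45955 + 2·-22287 + -1·-11615 + 2·-5486 = -89886
t_18 = 1·-89886 + 2·-45955 + -1·-22287 + 2·-11615 = -182739
t_19 = 1·-182739 + 2·-89886 + -1·-45955 + 2·-22287 = -361130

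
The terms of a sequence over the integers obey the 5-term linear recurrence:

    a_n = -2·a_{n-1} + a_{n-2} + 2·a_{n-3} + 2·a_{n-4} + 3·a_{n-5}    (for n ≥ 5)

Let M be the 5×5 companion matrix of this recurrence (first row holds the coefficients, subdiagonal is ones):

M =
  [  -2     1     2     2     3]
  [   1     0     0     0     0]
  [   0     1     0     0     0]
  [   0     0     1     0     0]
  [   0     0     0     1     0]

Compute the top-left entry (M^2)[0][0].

5

(M^2)[0][0] is the top entry after applying M 2 times to the unit state (1, 0, 0, 0, 0). Equivalently it is h_{6} for the auxiliary sequence (h_n) obeying the same recurrence with h_4 = 1 and h_i = 0 for 0 ≤ i < 4:
h_5 = -2·1 + 1·0 + 2·0 + 2·0 + 3·0 = -2
h_6 = -2·-2 + 1·1 + 2·0 + 2·0 + 3·0 = 5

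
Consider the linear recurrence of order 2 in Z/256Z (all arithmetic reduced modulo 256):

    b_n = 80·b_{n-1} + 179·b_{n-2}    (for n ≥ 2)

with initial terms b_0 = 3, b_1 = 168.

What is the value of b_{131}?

b_2 = 80·168 + 179·3 = 153
b_3 = 80·153 + 179·168 = 72
b_4 = 80·72 + 179·153 = 123
b_5 = 80·123 + 179·72 = 200
b_6 = 80·200 + 179·123 = 129
b_7 = 80·129 + 179·200 = 40
b_8 = 80·40 + 179·129 = 179
b_9 = 80·179 + 179·40 = 232
b_10 = 80·232 + 179·179 = 169
b_11 = 80·169 + 179·232 = 8
b_12 = 80·8 + 179·169 = 171
b_13 = 80·171 + 179·8 = 8
b_14 = 80·8 + 179·171 = 17
b_15 = 80·17 + 179·8 = 232
b_16 = 80·232 + 179·17 = 99
b_17 = 80·99 + 179·232 = 40
b_18 = 80·40 + 179·99 = 185
b_19 = 80·185 + 179·40 = 200
b_20 = 80·200 + 179·185 = 219
b_21 = 80·219 + 179·200 = 72
b_22 = 80·72 + 179·219 = 161
b_23 = 80·161 + 179·72 = 168
b_24 = 80·168 + 179·161 = 19
b_25 = 80·19 + 179·168 = 104
b_26 = 80·104 + 179·19 = 201
b_27 = 80·201 + 179·104 = 136
b_28 = 80·136 + 179·201 = 11
b_29 = 80·11 + 179·136 = 136
b_30 = 80·136 + 179·11 = 49
b_31 = 80·49 + 179·136 = 104
b_32 = 80·104 + 179·49 = 195
b_33 = 80·195 + 179·104 = 168
b_34 = 80·168 + 179·195 = 217
b_35 = 80·217 + 179·168 = 72
b_36 = 80·72 + 179·217 = 59
b_37 = 80·59 + 179·72 = 200
b_38 = 80·200 + 179·59 = 193
b_39 = 80·193 + 179·200 = 40
b_40 = 80·40 + 179·193 = 115
b_41 = 80·115 + 179·40 = 232
b_42 = 80·232 + 179·115 = 233
b_43 = 80·233 + 179·232 = 8
b_44 = 80·8 + 179·233 = 107
b_45 = 80·107 + 179·8 = 8
b_46 = 80·8 + 179·107 = 81
b_47 = 80·81 + 179·8 = 232
b_48 = 80·232 + 179·81 = 35
b_49 = 80·35 + 179·232 = 40
b_50 = 80·40 + 179·35 = 249
b_51 = 80·249 + 179·40 = 200
b_52 = 80·200 + 179·249 = 155
b_53 = 80·155 + 179·200 = 72
b_54 = 80·72 + 179·155 = 225
b_55 = 80·225 + 179·72 = 168
b_56 = 80·168 + 179·225 = 211
b_57 = 80·211 + 179·168 = 104
b_58 = 80·104 + 179·211 = 9
b_59 = 80·9 + 179·104 = 136
b_60 = 80·136 + 179·9 = 203
b_61 = 80·203 + 179·136 = 136
b_62 = 80·136 + 179·203 = 113
b_63 = 80·113 + 179·136 = 104
b_64 = 80·104 + 179·113 = 131
b_65 = 80·131 + 179·104 = 168
b_66 = 80·168 + 179·131 = 25
b_67 = 80·25 + 179·168 = 72
b_68 = 80·72 + 179·25 = 251
b_69 = 80·251 + 179·72 = 200
b_70 = 80·200 + 179·251 = 1
b_71 = 80·1 + 179·200 = 40
b_72 = 80·40 + 179·1 = 51
b_73 = 80·51 + 179·40 = 232
b_74 = 80·232 + 179·51 = 41
b_75 = 80·41 + 179·232 = 8
b_76 = 80·8 + 179·41 = 43
b_77 = 80·43 + 179·8 = 8
b_78 = 80·8 + 179·43 = 145
b_79 = 80·145 + 179·8 = 232
b_80 = 80·232 + 179·145 = 227
b_81 = 80·227 + 179·232 = 40
b_82 = 80·40 + 179·227 = 57
b_83 = 80·57 + 179·40 = 200
b_84 = 80·200 + 179·57 = 91
b_85 = 80·91 + 179·200 = 72
b_86 = 80·72 + 179·91 = 33
b_87 = 80·33 + 179·72 = 168
b_88 = 80·168 + 179·33 = 147
b_89 = 80·147 + 179·168 = 104
b_90 = 80·104 + 179·147 = 73
b_91 = 80·73 + 179·104 = 136
b_92 = 80·136 + 179·73 = 139
b_93 = 80·139 + 179·136 = 136
b_94 = 80·136 + 179·139 = 177
b_95 = 80·177 + 179·136 = 104
b_96 = 80·104 + 179·177 = 67
b_97 = 80·67 + 179·104 = 168
b_98 = 80·168 + 179·67 = 89
b_99 = 80·89 + 179·168 = 72
b_100 = 80·72 + 179·89 = 187
b_101 = 80·187 + 179·72 = 200
b_102 = 80·200 + 179·187 = 65
b_103 = 80·65 + 179·200 = 40
b_104 = 80·40 + 179·65 = 243
b_105 = 80·243 + 179·40 = 232
b_106 = 80·232 + 179·243 = 105
b_107 = 80·105 + 179·232 = 8
b_108 = 80·8 + 179·105 = 235
b_109 = 80·235 + 179·8 = 8
b_110 = 80·8 + 179·235 = 209
b_111 = 80·209 + 179·8 = 232
b_112 = 80·232 + 179·209 = 163
b_113 = 80·163 + 179·232 = 40
b_114 = 80·40 + 179·163 = 121
b_115 = 80·121 + 179·40 = 200
b_116 = 80·200 + 179·121 = 27
b_117 = 80·27 + 179·200 = 72
b_118 = 80·72 + 179·27 = 97
b_119 = 80·97 + 179·72 = 168
b_120 = 80·168 + 179·97 = 83
b_121 = 80·83 + 179·168 = 104
b_122 = 80·104 + 179·83 = 137
b_123 = 80·137 + 179·104 = 136
b_124 = 80·136 + 179·137 = 75
b_125 = 80·75 + 179·136 = 136
b_126 = 80·136 + 179·75 = 241
b_127 = 80·241 + 179·136 = 104
b_128 = 80·104 + 179·241 = 3
b_129 = 80·3 + 179·104 = 168
b_130 = 80·168 + 179·3 = 153
b_131 = 80·153 + 179·168 = 72

72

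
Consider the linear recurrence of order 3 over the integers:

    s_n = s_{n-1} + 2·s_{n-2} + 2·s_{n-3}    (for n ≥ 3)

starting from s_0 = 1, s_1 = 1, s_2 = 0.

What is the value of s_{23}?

37075586

s_3 = 1·0 + 2·1 + 2·1 = 4
s_4 = 1·4 + 2·0 + 2·1 = 6
s_5 = 1·6 + 2·4 + 2·0 = 14
s_6 = 1·14 + 2·6 + 2·4 = 34
s_7 = 1·34 + 2·14 + 2·6 = 74
s_8 = 1·74 + 2·34 + 2·14 = 170
s_9 = 1·170 + 2·74 + 2·34 = 386
s_10 = 1·386 + 2·170 + 2·74 = 874
s_11 = 1·874 + 2·386 + 2·170 = 1986
s_12 = 1·1986 + 2·874 + 2·386 = 4506
s_13 = 1·4506 + 2·1986 + 2·874 = 10226
s_14 = 1·10226 + 2·4506 + 2·1986 = 23210
s_15 = 1·23210 + 2·10226 + 2·4506 = 52674
s_16 = 1·52674 + 2·23210 + 2·10226 = 119546
s_17 = 1·119546 + 2·52674 + 2·23210 = 271314
s_18 = 1·271314 + 2·119546 + 2·52674 = 615754
s_19 = 1·615754 + 2·271314 + 2·119546 = 1397474
s_20 = 1·1397474 + 2·615754 + 2·271314 = 3171610
s_21 = 1·3171610 + 2·1397474 + 2·615754 = 7198066
s_22 = 1·7198066 + 2·3171610 + 2·1397474 = 16336234
s_23 = 1·16336234 + 2·7198066 + 2·3171610 = 37075586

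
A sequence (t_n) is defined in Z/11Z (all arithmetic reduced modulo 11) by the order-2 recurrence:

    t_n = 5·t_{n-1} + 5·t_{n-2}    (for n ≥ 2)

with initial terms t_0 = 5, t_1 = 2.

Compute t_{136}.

5

t_2 = 5·2 + 5·5 = 2
t_3 = 5·2 + 5·2 = 9
t_4 = 5·9 + 5·2 = 0
t_5 = 5·0 + 5·9 = 1
t_6 = 5·1 + 5·0 = 5
t_7 = 5·5 + 5·1 = 8
t_8 = 5·8 + 5·5 = 10
t_9 = 5·10 + 5·8 = 2
t_10 = 5·2 + 5·10 = 5
t_11 = 5·5 + 5·2 = 2
(t_10, t_11) = (5, 2) = (t_0, t_1), so the sequence has period 10.
136 ≡ 6 (mod 10), hence t_136 = t_6 = 5.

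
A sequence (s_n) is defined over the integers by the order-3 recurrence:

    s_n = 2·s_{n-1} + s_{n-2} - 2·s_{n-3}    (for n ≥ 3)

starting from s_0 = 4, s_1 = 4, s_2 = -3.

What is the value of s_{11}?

-4770

s_3 = 2·-3 + 1·4 + -2·4 = -10
s_4 = 2·-10 + 1·-3 + -2·4 = -31
s_5 = 2·-31 + 1·-10 + -2·-3 = -66
s_6 = 2·-66 + 1·-31 + -2·-10 = -143
s_7 = 2·-143 + 1·-66 + -2·-31 = -290
s_8 = 2·-290 + 1·-143 + -2·-66 = -591
s_9 = 2·-591 + 1·-290 + -2·-143 = -1186
s_10 = 2·-1186 + 1·-591 + -2·-290 = -2383
s_11 = 2·-2383 + 1·-1186 + -2·-591 = -4770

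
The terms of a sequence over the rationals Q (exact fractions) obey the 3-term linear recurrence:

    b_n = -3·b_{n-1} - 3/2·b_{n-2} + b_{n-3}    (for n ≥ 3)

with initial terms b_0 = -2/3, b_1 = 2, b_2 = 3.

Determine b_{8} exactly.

b_3 = -3·3 + -3/2·2 + 1·-2/3 = -38/3
b_4 = -3·-38/3 + -3/2·3 + 1·2 = 71/2
b_5 = -3·71/2 + -3/2·-38/3 + 1·3 = -169/2
b_6 = -3·-169/2 + -3/2·71/2 + 1·-38/3 = 2251/12
b_7 = -3·2251/12 + -3/2·-169/2 + 1·71/2 = -801/2
b_8 = -3·-801/2 + -3/2·2251/12 + 1·-169/2 = 6685/8

6685/8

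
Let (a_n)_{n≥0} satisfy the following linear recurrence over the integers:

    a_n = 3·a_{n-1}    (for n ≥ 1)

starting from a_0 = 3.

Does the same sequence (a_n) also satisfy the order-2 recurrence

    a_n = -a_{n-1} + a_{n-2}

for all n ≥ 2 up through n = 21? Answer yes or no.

Terms a_0..a_21: 3, 9, 27, 81, 243, 729, 2187, 6561, 19683, 59049, 177147, 531441, 1594323, 4782969, 14348907, 43046721, 129140163, 387420489, 1162261467, 3486784401, 10460353203, 31381059609
n=2: candidate gives -6, actual a_2 = 27 ✗

no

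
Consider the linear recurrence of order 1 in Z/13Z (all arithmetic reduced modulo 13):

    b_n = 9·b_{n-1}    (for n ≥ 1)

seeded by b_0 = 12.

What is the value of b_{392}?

b_1 = 9·12 = 4
b_2 = 9·4 = 10
b_3 = 9·10 = 12
(b_3) = (12) = (b_0), so the sequence has period 3.
392 ≡ 2 (mod 3), hence b_392 = b_2 = 10.

10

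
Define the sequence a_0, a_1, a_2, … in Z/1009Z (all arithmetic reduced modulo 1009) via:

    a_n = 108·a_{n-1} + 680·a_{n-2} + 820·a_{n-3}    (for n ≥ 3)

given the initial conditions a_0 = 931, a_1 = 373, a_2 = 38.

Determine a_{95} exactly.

a_3 = 108·38 + 680·373 + 820·931 = 56
a_4 = 108·56 + 680·38 + 820·373 = 742
a_5 = 108·742 + 680·56 + 820·38 = 44
a_6 = 108·44 + 680·742 + 820·56 = 282
a_7 = 108·282 + 680·44 + 820·742 = 858
a_8 = 108·858 + 680·282 + 820·44 = 651
a_9 = 108·651 + 680·858 + 820·282 = 95
a_10 = 108·95 + 680·651 + 820·858 = 186
a_11 = 108·186 + 680·95 + 820·651 = 1000
a_12 = 108·1000 + 680·186 + 820·95 = 599
a_13 = 108·599 + 680·1000 + 820·186 = 211
a_14 = 108·211 + 680·599 + 820·1000 = 966
a_15 = 108·966 + 680·211 + 820·599 = 400
a_16 = 108·400 + 680·966 + 820·211 = 315
a_17 = 108·315 + 680·400 + 820·966 = 348
a_18 = 108·348 + 680·315 + 820·400 = 618
a_19 = 108·618 + 680·348 + 820·315 = 680
a_20 = 108·680 + 680·618 + 820·348 = 92
a_21 = 108·92 + 680·680 + 820·618 = 366
a_22 = 108·366 + 680·92 + 820·680 = 811
a_23 = 108·811 + 680·366 + 820·92 = 236
a_24 = 108·236 + 680·811 + 820·366 = 267
a_25 = 108·267 + 680·236 + 820·811 = 722
a_26 = 108·722 + 680·267 + 820·236 = 15
a_27 = 108·15 + 680·722 + 820·267 = 175
a_28 = 108·175 + 680·15 + 820·722 = 605
a_29 = 108·605 + 680·175 + 820·15 = 894
a_30 = 108·894 + 680·605 + 820·175 = 647
a_31 = 108·647 + 680·894 + 820·605 = 429
a_32 = 108·429 + 680·647 + 820·894 = 500
a_33 = 108·500 + 680·429 + 820·647 = 448
a_34 = 108·448 + 680·500 + 820·429 = 567
a_35 = 108·567 + 680·448 + 820·500 = 964
a_36 = 108·964 + 680·567 + 820·448 = 391
a_37 = 108·391 + 680·964 + 820·567 = 320
a_38 = 108·320 + 680·391 + 820·964 = 191
a_39 = 108·191 + 680·320 + 820·391 = 871
a_40 = 108·871 + 680·191 + 820·320 = 10
a_41 = 108·10 + 680·871 + 820·191 = 293
a_42 = 108·293 + 680·10 + 820·871 = 959
a_43 = 108·959 + 680·293 + 820·10 = 240
a_44 = 108·240 + 680·959 + 820·293 = 110
a_45 = 108·110 + 680·240 + 820·959 = 892
a_46 = 108·892 + 680·110 + 820·240 = 660
a_47 = 108·660 + 680·892 + 820·110 = 191
a_48 = 108·191 + 680·660 + 820·892 = 158
a_49 = 108·158 + 680·191 + 820·660 = 6
a_50 = 108·6 + 680·158 + 820·191 = 350
a_51 = 108·350 + 680·6 + 820·158 = 919
a_52 = 108·919 + 680·350 + 820·6 = 121
a_53 = 108·121 + 680·919 + 820·350 = 744
a_54 = 108·744 + 680·121 + 820·919 = 40
a_55 = 108·40 + 680·744 + 820·121 = 24
a_56 = 108·24 + 680·40 + 820·744 = 166
a_57 = 108·166 + 680·24 + 820·40 = 454
a_58 = 108·454 + 680·166 + 820·24 = 981
a_59 = 108·981 + 680·454 + 820·166 = 883
a_60 = 108·883 + 680·981 + 820·454 = 608
a_61 = 108·608 + 680·883 + 820·981 = 411
a_62 = 108·411 + 680·608 + 820·883 = 349
a_63 = 108·349 + 680·411 + 820·608 = 460
a_64 = 108·460 + 680·349 + 820·411 = 458
a_65 = 108·458 + 680·460 + 820·349 = 666
a_66 = 108·666 + 680·458 + 820·460 = 791
a_67 = 108·791 + 680·666 + 820·458 = 723
a_68 = 108·723 + 680·791 + 820·666 = 725
a_69 = 108·725 + 680·723 + 820·791 = 697
a_70 = 108·697 + 680·725 + 820·723 = 786
a_71 = 108·786 + 680·697 + 820·725 = 61
a_72 = 108·61 + 680·786 + 820·697 = 690
a_73 = 108·690 + 680·61 + 820·786 = 743
a_74 = 108·743 + 680·690 + 820·61 = 118
a_75 = 108·118 + 680·743 + 820·690 = 118
a_76 = 108·118 + 680·118 + 820·743 = 989
a_77 = 108·989 + 680·118 + 820·118 = 283
a_78 = 108·283 + 680·989 + 820·118 = 716
a_79 = 108·716 + 680·283 + 820·989 = 109
a_80 = 108·109 + 680·716 + 820·283 = 196
a_81 = 108·196 + 680·109 + 820·716 = 324
a_82 = 108·324 + 680·196 + 820·109 = 357
a_83 = 108·357 + 680·324 + 820·196 = 861
a_84 = 108·861 + 680·357 + 820·324 = 64
a_85 = 108·64 + 680·861 + 820·357 = 239
a_86 = 108·239 + 680·64 + 820·861 = 440
a_87 = 108·440 + 680·239 + 820·64 = 180
a_88 = 108·180 + 680·440 + 820·239 = 30
a_89 = 108·30 + 680·180 + 820·440 = 102
a_90 = 108·102 + 680·30 + 820·180 = 423
a_91 = 108·423 + 680·102 + 820·30 = 402
a_92 = 108·402 + 680·423 + 820·102 = 1006
a_93 = 108·1006 + 680·402 + 820·423 = 370
a_94 = 108·370 + 680·1006 + 820·402 = 284
a_95 = 108·284 + 680·370 + 820·1006 = 319

319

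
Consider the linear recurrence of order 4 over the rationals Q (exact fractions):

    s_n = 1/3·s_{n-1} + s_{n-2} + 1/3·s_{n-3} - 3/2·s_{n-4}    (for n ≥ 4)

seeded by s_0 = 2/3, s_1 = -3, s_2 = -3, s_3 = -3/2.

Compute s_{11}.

123025/17496

s_4 = 1/3·-3/2 + 1·-3 + 1/3·-3 + -3/2·2/3 = -11/2
s_5 = 1/3·-11/2 + 1·-3/2 + 1/3·-3 + -3/2·-3 = 1/6
s_6 = 1/3·1/6 + 1·-11/2 + 1/3·-3/2 + -3/2·-3 = -13/9
s_7 = 1/3·-13/9 + 1·1/6 + 1/3·-11/2 + -3/2·-3/2 = 11/108
s_8 = 1/3·11/108 + 1·-13/9 + 1/3·1/6 + -3/2·-11/2 = 1117/162
s_9 = 1/3·1117/162 + 1·11/108 + 1/3·-13/9 + -3/2·1/6 = 811/486
s_10 = 1/3·811/486 + 1·1117/162 + 1/3·11/108 + -3/2·-13/9 = 28145/2916
s_11 = 1/3·28145/2916 + 1·811/486 + 1/3·1117/162 + -3/2·11/108 = 123025/17496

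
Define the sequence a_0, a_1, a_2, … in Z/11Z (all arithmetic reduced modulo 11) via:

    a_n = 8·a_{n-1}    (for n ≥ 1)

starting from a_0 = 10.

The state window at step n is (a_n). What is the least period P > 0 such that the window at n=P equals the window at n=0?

10

n=0: window = (10)
n=1: window = (3)
n=2: window = (2)
n=3: window = (5)
n=4: window = (7)
n=5: window = (1)
n=6: window = (8)
n=7: window = (9)
n=8: window = (6)
n=9: window = (4)
n=10: window = (10)
window at n=10 equals window at n=0 → period = 10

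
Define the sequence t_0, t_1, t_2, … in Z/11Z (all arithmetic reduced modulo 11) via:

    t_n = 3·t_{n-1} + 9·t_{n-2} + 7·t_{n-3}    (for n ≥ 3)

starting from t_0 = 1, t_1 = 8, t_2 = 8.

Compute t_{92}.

3

t_3 = 3·8 + 9·8 + 7·1 = 4
t_4 = 3·4 + 9·8 + 7·8 = 8
t_5 = 3·8 + 9·4 + 7·8 = 6
t_6 = 3·6 + 9·8 + 7·4 = 8
t_7 = 3·8 + 9·6 + 7·8 = 2
t_8 = 3·2 + 9·8 + 7·6 = 10
t_9 = 3·10 + 9·2 + 7·8 = 5
t_10 = 3·5 + 9·10 + 7·2 = 9
t_11 = 3·9 + 9·5 + 7·10 = 10
t_12 = 3·10 + 9·9 + 7·5 = 3
t_13 = 3·3 + 9·10 + 7·9 = 8
t_14 = 3·8 + 9·3 + 7·10 = 0
t_15 = 3·0 + 9·8 + 7·3 = 5
t_16 = 3·5 + 9·0 + 7·8 = 5
t_17 = 3·5 + 9·5 + 7·0 = 5
t_18 = 3·5 + 9·5 + 7·5 = 7
t_19 = 3·7 + 9·5 + 7·5 = 2
t_20 = 3·2 + 9·7 + 7·5 = 5
t_21 = 3·5 + 9·2 + 7·7 = 5
t_22 = 3·5 + 9·5 + 7·2 = 8
t_23 = 3·8 + 9·5 + 7·5 = 5
t_24 = 3·5 + 9·8 + 7·5 = 1
t_25 = 3·1 + 9·5 + 7·8 = 5
t_26 = 3·5 + 9·1 + 7·5 = 4
t_27 = 3·4 + 9·5 + 7·1 = 9
t_28 = 3·9 + 9·4 + 7·5 = 10
t_29 = 3·10 + 9·9 + 7·4 = 7
t_30 = 3·7 + 9·10 + 7·9 = 9
t_31 = 3·9 + 9·7 + 7·10 = 6
t_32 = 3·6 + 9·9 + 7·7 = 5
t_33 = 3·5 + 9·6 + 7·9 = 0
t_34 = 3·0 + 9·5 + 7·6 = 10
t_35 = 3·10 + 9·0 + 7·5 = 10
t_36 = 3·10 + 9·10 + 7·0 = 10
t_37 = 3·10 + 9·10 + 7·10 = 3
t_38 = 3·3 + 9·10 + 7·10 = 4
t_39 = 3·4 + 9·3 + 7·10 = 10
t_40 = 3·10 + 9·4 + 7·3 = 10
t_41 = 3·10 + 9·10 + 7·4 = 5
t_42 = 3·5 + 9·10 + 7·10 = 10
t_43 = 3·10 + 9·5 + 7·10 = 2
t_44 = 3·2 + 9·10 + 7·5 = 10
t_45 = 3·10 + 9·2 + 7·10 = 8
t_46 = 3·8 + 9·10 + 7·2 = 7
t_47 = 3·7 + 9·8 + 7·10 = 9
t_48 = 3·9 + 9·7 + 7·8 = 3
t_49 = 3·3 + 9·9 + 7·7 = 7
t_50 = 3·7 + 9·3 + 7·9 = 1
t_51 = 3·1 + 9·7 + 7·3 = 10
t_52 = 3·10 + 9·1 + 7·7 = 0
t_53 = 3·0 + 9·10 + 7·1 = 9
t_54 = 3·9 + 9·0 + 7·10 = 9
t_55 = 3·9 + 9·9 + 7·0 = 9
t_56 = 3·9 + 9·9 + 7·9 = 6
t_57 = 3·6 + 9·9 + 7·9 = 8
t_58 = 3·8 + 9·6 + 7·9 = 9
t_59 = 3·9 + 9·8 + 7·6 = 9
t_60 = 3·9 + 9·9 + 7·8 = 10
t_61 = 3·10 + 9·9 + 7·9 = 9
t_62 = 3·9 + 9·10 + 7·9 = 4
t_63 = 3·4 + 9·9 + 7·10 = 9
t_64 = 3·9 + 9·4 + 7·9 = 5
t_65 = 3·5 + 9·9 + 7·4 = 3
t_66 = 3·3 + 9·5 + 7·9 = 7
t_67 = 3·7 + 9·3 + 7·5 = 6
t_68 = 3·6 + 9·7 + 7·3 = 3
t_69 = 3·3 + 9·6 + 7·7 = 2
t_70 = 3·2 + 9·3 + 7·6 = 9
t_71 = 3·9 + 9·2 + 7·3 = 0
t_72 = 3·0 + 9·9 + 7·2 = 7
t_73 = 3·7 + 9·0 + 7·9 = 7
t_74 = 3·7 + 9·7 + 7·0 = 7
t_75 = 3·7 + 9·7 + 7·7 = 1
t_76 = 3·1 + 9·7 + 7·7 = 5
t_77 = 3·5 + 9·1 + 7·7 = 7
t_78 = 3·7 + 9·5 + 7·1 = 7
t_79 = 3·7 + 9·7 + 7·5 = 9
t_80 = 3·9 + 9·7 + 7·7 = 7
t_81 = 3·7 + 9·9 + 7·7 = 8
t_82 = 3·8 + 9·7 + 7·9 = 7
t_83 = 3·7 + 9·8 + 7·7 = 10
t_84 = 3·10 + 9·7 + 7·8 = 6
t_85 = 3·6 + 9·10 + 7·7 = 3
t_86 = 3·3 + 9·6 + 7·10 = 1
t_87 = 3·1 + 9·3 + 7·6 = 6
t_88 = 3·6 + 9·1 + 7·3 = 4
t_89 = 3·4 + 9·6 + 7·1 = 7
t_90 = 3·7 + 9·4 + 7·6 = 0
t_91 = 3·0 + 9·7 + 7·4 = 3
t_92 = 3·3 + 9·0 + 7·7 = 3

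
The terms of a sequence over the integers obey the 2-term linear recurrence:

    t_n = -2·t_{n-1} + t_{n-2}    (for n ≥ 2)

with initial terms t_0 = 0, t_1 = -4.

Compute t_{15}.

t_2 = -2·-4 + 1·0 = 8
t_3 = -2·8 + 1·-4 = -20
t_4 = -2·-20 + 1·8 = 48
t_5 = -2·48 + 1·-20 = -116
t_6 = -2·-116 + 1·48 = 280
t_7 = -2·280 + 1·-116 = -676
t_8 = -2·-676 + 1·280 = 1632
t_9 = -2·1632 + 1·-676 = -3940
t_10 = -2·-3940 + 1·1632 = 9512
t_11 = -2·9512 + 1·-3940 = -22964
t_12 = -2·-22964 + 1·9512 = 55440
t_13 = -2·55440 + 1·-22964 = -133844
t_14 = -2·-133844 + 1·55440 = 323128
t_15 = -2·323128 + 1·-133844 = -780100

-780100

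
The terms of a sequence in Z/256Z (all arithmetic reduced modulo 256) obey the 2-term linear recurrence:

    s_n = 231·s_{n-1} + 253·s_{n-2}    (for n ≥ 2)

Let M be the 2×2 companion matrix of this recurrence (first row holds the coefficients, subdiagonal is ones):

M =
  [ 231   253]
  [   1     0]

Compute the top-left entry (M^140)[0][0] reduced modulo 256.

150

(M^140)[0][0] is the top entry after applying M 140 times to the unit state (1, 0). Equivalently it is h_{141} for the auxiliary sequence (h_n) obeying the same recurrence with h_1 = 1 and h_i = 0 for 0 ≤ i < 1:
h_2 = 231·1 + 253·0 = 231
h_3 = 231·231 + 253·1 = 110
h_4 = 231·110 + 253·231 = 141
h_5 = 231·141 + 253·110 = 241
h_6 = 231·241 + 253·141 = 208
h_7 = 231·208 + 253·241 = 221
h_8 = 231·221 + 253·208 = 251
h_9 = 231·251 + 253·221 = 230
h_10 = 231·230 + 253·251 = 153
h_11 = 231·153 + 253·230 = 93
h_12 = 231·93 + 253·153 = 32
h_13 = 231·32 + 253·93 = 201
h_14 = 231·201 + 253·32 = 255
h_15 = 231·255 + 253·201 = 190
h_16 = 231·190 + 253·255 = 117
h_17 = 231·117 + 253·190 = 89
h_18 = 231·89 + 253·117 = 240
h_19 = 231·240 + 253·89 = 133
h_20 = 231·133 + 253·240 = 51
h_21 = 231·51 + 253·133 = 118
h_22 = 231·118 + 253·51 = 225
h_23 = 231·225 + 253·118 = 165
h_24 = 231·165 + 253·225 = 64
h_25 = 231·64 + 253·165 = 209
h_26 = 231·209 + 253·64 = 215
h_27 = 231·215 + 253·209 = 142
h_28 = 231·142 + 253·215 = 157
h_29 = 231·157 + 253·142 = 1
h_30 = 231·1 + 253·157 = 16
h_31 = 231·16 + 253·1 = 109
h_32 = 231·109 + 253·16 = 43
h_33 = 231·43 + 253·109 = 134
h_34 = 231·134 + 253·43 = 105
h_35 = 231·105 + 253·134 = 45
h_36 = 231·45 + 253·105 = 96
h_37 = 231·96 + 253·45 = 25
h_38 = 231·25 + 253·96 = 111
h_39 = 231·111 + 253·25 = 222
h_40 = 231·222 + 253·111 = 5
h_41 = 231·5 + 253·222 = 233
h_42 = 231·233 + 253·5 = 48
h_43 = 231·48 + 253·233 = 149
h_44 = 231·149 + 253·48 = 227
h_45 = 231·227 + 253·149 = 22
h_46 = 231·22 + 253·227 = 49
h_47 = 231·49 + 253·22 = 245
h_48 = 231·245 + 253·49 = 128
h_49 = 231·128 + 253·245 = 161
h_50 = 231·161 + 253·128 = 199
h_51 = 231·199 + 253·161 = 174
h_52 = 231·174 + 253·199 = 173
h_53 = 231·173 + 253·174 = 17
h_54 = 231·17 + 253·173 = 80
h_55 = 231·80 + 253·17 = 253
h_56 = 231·253 + 253·80 = 91
h_57 = 231·91 + 253·253 = 38
h_58 = 231·38 + 253·91 = 57
h_59 = 231·57 + 253·38 = 253
h_60 = 231·253 + 253·57 = 160
h_61 = 231·160 + 253·253 = 105
h_62 = 231·105 + 253·160 = 223
h_63 = 231·223 + 253·105 = 254
h_64 = 231·254 + 253·223 = 149
h_65 = 231·149 + 253·254 = 121
h_66 = 231·121 + 253·149 = 112
h_67 = 231·112 + 253·121 = 165
h_68 = 231·165 + 253·112 = 147
h_69 = 231·147 + 253·165 = 182
h_70 = 231·182 + 253·147 = 129
h_71 = 231·129 + 253·182 = 69
h_72 = 231·69 + 253·129 = 192
h_73 = 231·192 + 253·69 = 113
h_74 = 231·113 + 253·192 = 183
h_75 = 231·183 + 253·113 = 206
h_76 = 231·206 + 253·183 = 189
h_77 = 231·189 + 253·206 = 33
h_78 = 231·33 + 253·189 = 144
h_79 = 231·144 + 253·33 = 141
h_80 = 231·141 + 253·144 = 139
h_81 = 231·139 + 253·141 = 198
h_82 = 231·198 + 253·139 = 9
h_83 = 231·9 + 253·198 = 205
h_84 = 231·205 + 253·9 = 224
h_85 = 231·224 + 253·205 = 185
h_86 = 231·185 + 253·224 = 79
h_87 = 231·79 + 253·185 = 30
h_88 = 231·30 + 253·79 = 37
h_89 = 231·37 + 253·30 = 9
h_90 = 231·9 + 253·37 = 176
h_91 = 231·176 + 253·9 = 181
h_92 = 231·181 + 253·176 = 67
h_93 = 231·67 + 253·181 = 86
h_94 = 231·86 + 253·67 = 209
h_95 = 231·209 + 253·86 = 149
h_96 = 231·149 + 253·209 = 0
h_97 = 231·0 + 253·149 = 65
h_98 = 231·65 + 253·0 = 167
h_99 = 231·167 + 253·65 = 238
h_100 = 231·238 + 253·167 = 205
h_101 = 231·205 + 253·238 = 49
h_102 = 231·49 + 253·205 = 208
h_103 = 231·208 + 253·49 = 29
h_104 = 231·29 + 253·208 = 187
h_105 = 231·187 + 253·29 = 102
h_106 = 231·102 + 253·187 = 217
h_107 = 231·217 + 253·102 = 157
h_108 = 231·157 + 253·217 = 32
h_109 = 231·32 + 253·157 = 9
h_110 = 231·9 + 253·32 = 191
h_111 = 231·191 + 253·9 = 62
h_112 = 231·62 + 253·191 = 181
h_113 = 231·181 + 253·62 = 153
h_114 = 231·153 + 253·181 = 240
h_115 = 231·240 + 253·153 = 197
h_116 = 231·197 + 253·240 = 243
h_117 = 231·243 + 253·197 = 246
h_118 = 231·246 + 253·243 = 33
h_119 = 231·33 + 253·246 = 229
h_120 = 231·229 + 253·33 = 64
h_121 = 231·64 + 253·229 = 17
h_122 = 231·17 + 253·64 = 151
h_123 = 231·151 + 253·17 = 14
h_124 = 231·14 + 253·151 = 221
h_125 = 231·221 + 253·14 = 65
h_126 = 231·65 + 253·221 = 16
h_127 = 231·16 + 253·65 = 173
h_128 = 231·173 + 253·16 = 235
h_129 = 231·235 + 253·173 = 6
h_130 = 231·6 + 253·235 = 169
h_131 = 231·169 + 253·6 = 109
h_132 = 231·109 + 253·169 = 96
h_133 = 231·96 + 253·109 = 89
h_134 = 231·89 + 253·96 = 47
h_135 = 231·47 + 253·89 = 94
h_136 = 231·94 + 253·47 = 69
h_137 = 231·69 + 253·94 = 41
h_138 = 231·41 + 253·69 = 48
h_139 = 231·48 + 253·41 = 213
h_140 = 231·213 + 253·48 = 163
h_141 = 231·163 + 253·213 = 150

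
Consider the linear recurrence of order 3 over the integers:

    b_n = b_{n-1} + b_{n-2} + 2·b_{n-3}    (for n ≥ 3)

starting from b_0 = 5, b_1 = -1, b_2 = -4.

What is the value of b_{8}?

b_3 = 1·-4 + 1·-1 + 2·5 = 5
b_4 = 1·5 + 1·-4 + 2·-1 = -1
b_5 = 1·-1 + 1·5 + 2·-4 = -4
(b_3, b_4, b_5) = (5, -1, -4) = (b_0, b_1, b_2), so the sequence has period 3.
8 ≡ 2 (mod 3), hence b_8 = b_2 = -4.

-4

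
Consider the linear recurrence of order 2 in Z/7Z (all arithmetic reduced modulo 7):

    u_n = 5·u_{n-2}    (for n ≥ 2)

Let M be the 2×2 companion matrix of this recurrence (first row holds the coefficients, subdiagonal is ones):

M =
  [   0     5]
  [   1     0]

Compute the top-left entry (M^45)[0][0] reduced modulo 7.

0

(M^45)[0][0] is the top entry after applying M 45 times to the unit state (1, 0). Equivalently it is h_{46} for the auxiliary sequence (h_n) obeying the same recurrence with h_1 = 1 and h_i = 0 for 0 ≤ i < 1:
h_2 = 0·1 + 5·0 = 0
h_3 = 0·0 + 5·1 = 5
h_4 = 0·5 + 5·0 = 0
h_5 = 0·0 + 5·5 = 4
h_6 = 0·4 + 5·0 = 0
h_7 = 0·0 + 5·4 = 6
h_8 = 0·6 + 5·0 = 0
h_9 = 0·0 + 5·6 = 2
h_10 = 0·2 + 5·0 = 0
h_11 = 0·0 + 5·2 = 3
h_12 = 0·3 + 5·0 = 0
h_13 = 0·0 + 5·3 = 1
(h_12, h_13) = (0, 1) = (h_0, h_1), so the sequence has period 12.
46 ≡ 10 (mod 12), hence h_46 = h_10 = 0.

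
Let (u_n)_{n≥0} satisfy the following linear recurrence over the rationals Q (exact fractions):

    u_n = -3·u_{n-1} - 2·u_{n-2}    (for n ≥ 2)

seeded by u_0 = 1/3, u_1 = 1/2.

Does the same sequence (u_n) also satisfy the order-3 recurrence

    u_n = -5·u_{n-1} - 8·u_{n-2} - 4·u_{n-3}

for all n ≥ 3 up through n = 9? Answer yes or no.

yes

Terms u_0..u_9: 1/3, 1/2, -13/6, 11/2, -73/6, 51/2, -313/6, 211/2, -1273/6, 851/2
n=3: candidate gives 11/2, actual u_3 = 11/2 ✓
n=4: candidate gives -73/6, actual u_4 = -73/6 ✓
n=5: candidate gives 51/2, actual u_5 = 51/2 ✓
n=6: candidate gives -313/6, actual u_6 = -313/6 ✓
n=7: candidate gives 211/2, actual u_7 = 211/2 ✓
n=8: candidate gives -1273/6, actual u_8 = -1273/6 ✓
n=9: candidate gives 851/2, actual u_9 = 851/2 ✓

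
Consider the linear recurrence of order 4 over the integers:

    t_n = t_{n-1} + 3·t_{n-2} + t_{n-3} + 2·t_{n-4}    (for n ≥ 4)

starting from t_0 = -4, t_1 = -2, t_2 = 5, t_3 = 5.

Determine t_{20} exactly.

t_4 = 1·5 + 3·5 + 1·-2 + 2·-4 = 10
t_5 = 1·10 + 3·5 + 1·5 + 2·-2 = 26
t_6 = 1·26 + 3·10 + 1·5 + 2·5 = 71
t_7 = 1·71 + 3·26 + 1·10 + 2·5 = 169
t_8 = 1·169 + 3·71 + 1·26 + 2·10 = 428
t_9 = 1·428 + 3·169 + 1·71 + 2·26 = 1058
t_10 = 1·1058 + 3·428 + 1·169 + 2·71 = 2653
t_11 = 1·2653 + 3·1058 + 1·428 + 2·169 = 6593
t_12 = 1·6593 + 3·2653 + 1·1058 + 2·428 = 16466
t_13 = 1·16466 + 3·6593 + 1·2653 + 2·1058 = 41014
t_14 = 1·41014 + 3·16466 + 1·6593 + 2·2653 = 102311
t_15 = 1·102311 + 3·41014 + 1·16466 + 2·6593 = 255005
t_16 = 1·255005 + 3·102311 + 1·41014 + 2·16466 = 635884
t_17 = 1·635884 + 3·255005 + 1·102311 + 2·41014 = 1585238
t_18 = 1·1585238 + 3·635884 + 1·255005 + 2·102311 = 3952517
t_19 = 1·3952517 + 3·1585238 + 1·635884 + 2·255005 = 9854125
t_20 = 1·9854125 + 3·3952517 + 1·1585238 + 2·635884 = 24568682

24568682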